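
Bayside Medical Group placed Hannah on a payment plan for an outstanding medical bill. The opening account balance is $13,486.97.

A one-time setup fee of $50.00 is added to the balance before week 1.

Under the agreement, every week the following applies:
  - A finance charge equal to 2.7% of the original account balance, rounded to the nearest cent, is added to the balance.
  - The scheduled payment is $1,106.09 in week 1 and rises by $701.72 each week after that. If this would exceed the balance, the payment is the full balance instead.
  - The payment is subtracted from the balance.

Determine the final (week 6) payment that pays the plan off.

$3,174.22

# | Opening | Interest | Payment | End bal
1 | $13,536.97 | $364.15 | $1,106.09 | $12,795.03
2 | $12,795.03 | $364.15 | $1,807.81 | $11,351.37
3 | $11,351.37 | $364.15 | $2,509.53 | $9,205.99
4 | $9,205.99 | $364.15 | $3,211.25 | $6,358.89
5 | $6,358.89 | $364.15 | $3,912.97 | $2,810.07
6 | $2,810.07 | $364.15 | $3,174.22 | $0.00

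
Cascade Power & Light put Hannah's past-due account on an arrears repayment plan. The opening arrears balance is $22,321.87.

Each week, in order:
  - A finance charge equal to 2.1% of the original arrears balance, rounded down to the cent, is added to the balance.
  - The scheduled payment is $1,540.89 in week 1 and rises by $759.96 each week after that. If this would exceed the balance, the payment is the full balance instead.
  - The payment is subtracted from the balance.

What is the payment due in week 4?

$3,820.77

# | Opening | Interest | Payment | End bal
1 | $22,321.87 | $468.75 | $1,540.89 | $21,249.73
2 | $21,249.73 | $468.75 | $2,300.85 | $19,417.63
3 | $19,417.63 | $468.75 | $3,060.81 | $16,825.57
4 | $16,825.57 | $468.75 | $3,820.77 | $13,473.55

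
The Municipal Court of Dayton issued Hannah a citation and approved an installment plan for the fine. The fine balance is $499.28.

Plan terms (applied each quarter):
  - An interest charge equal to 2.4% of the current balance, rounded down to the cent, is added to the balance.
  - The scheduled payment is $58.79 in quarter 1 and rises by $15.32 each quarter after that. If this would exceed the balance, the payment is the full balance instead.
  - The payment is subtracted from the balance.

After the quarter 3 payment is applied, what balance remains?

$309.12

Quarter 1: $499.28 +$11.98 interest = $511.26; pay $58.79 → $452.47
Quarter 2: $452.47 +$10.85 interest = $463.32; pay $74.11 → $389.21
Quarter 3: $389.21 +$9.34 interest = $398.55; pay $89.43 → $309.12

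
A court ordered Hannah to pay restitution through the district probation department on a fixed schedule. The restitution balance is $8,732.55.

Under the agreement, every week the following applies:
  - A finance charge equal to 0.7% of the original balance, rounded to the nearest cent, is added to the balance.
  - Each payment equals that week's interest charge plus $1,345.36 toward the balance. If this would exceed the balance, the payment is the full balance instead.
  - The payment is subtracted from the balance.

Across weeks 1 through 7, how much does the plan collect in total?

# | Opening | Interest | Payment | End bal
1 | $8,732.55 | $61.13 | $1,406.49 | $7,387.19
2 | $7,387.19 | $61.13 | $1,406.49 | $6,041.83
3 | $6,041.83 | $61.13 | $1,406.49 | $4,696.47
4 | $4,696.47 | $61.13 | $1,406.49 | $3,351.11
5 | $3,351.11 | $61.13 | $1,406.49 | $2,005.75
6 | $2,005.75 | $61.13 | $1,406.49 | $660.39
7 | $660.39 | $61.13 | $721.52 | $0.00
Total paid: $9,160.46

$9,160.46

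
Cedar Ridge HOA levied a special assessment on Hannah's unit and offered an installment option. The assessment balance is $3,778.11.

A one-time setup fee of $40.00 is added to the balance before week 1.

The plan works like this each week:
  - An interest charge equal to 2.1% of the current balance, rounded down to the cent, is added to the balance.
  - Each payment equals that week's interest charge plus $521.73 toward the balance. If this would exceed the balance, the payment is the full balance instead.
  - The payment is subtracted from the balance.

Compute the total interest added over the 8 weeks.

$334.63

Week 1: opening $3,818.11; interest $80.18 → $3,898.29; payment $601.91; balance $3,296.38
Week 2: opening $3,296.38; interest $69.22 → $3,365.60; payment $590.95; balance $2,774.65
Week 3: opening $2,774.65; interest $58.26 → $2,832.91; payment $579.99; balance $2,252.92
Week 4: opening $2,252.92; interest $47.31 → $2,300.23; payment $569.04; balance $1,731.19
Week 5: opening $1,731.19; interest $36.35 → $1,767.54; payment $558.08; balance $1,209.46
Week 6: opening $1,209.46; interest $25.39 → $1,234.85; payment $547.12; balance $687.73
Week 7: opening $687.73; interest $14.44 → $702.17; payment $536.17; balance $166.00
Week 8: opening $166.00; interest $3.48 → $169.48; payment $169.48; balance $0.00
Total interest: $80.18 + $69.22 + $58.26 + $47.31 + $36.35 + $25.39 + $14.44 + $3.48 = $334.63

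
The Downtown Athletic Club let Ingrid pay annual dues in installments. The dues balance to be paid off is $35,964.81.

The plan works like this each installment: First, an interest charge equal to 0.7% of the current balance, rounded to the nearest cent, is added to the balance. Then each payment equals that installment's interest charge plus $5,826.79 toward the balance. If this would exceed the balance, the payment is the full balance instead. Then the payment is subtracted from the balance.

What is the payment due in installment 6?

$5,874.61

Installment 1: $35,964.81 +$251.75 interest = $36,216.56; pay $6,078.54 → $30,138.02
Installment 2: $30,138.02 +$210.97 interest = $30,348.99; pay $6,037.76 → $24,311.23
Installment 3: $24,311.23 +$170.18 interest = $24,481.41; pay $5,996.97 → $18,484.44
Installment 4: $18,484.44 +$129.39 interest = $18,613.83; pay $5,956.18 → $12,657.65
Installment 5: $12,657.65 +$88.60 interest = $12,746.25; pay $5,915.39 → $6,830.86
Installment 6: $6,830.86 +$47.82 interest = $6,878.68; pay $5,874.61 → $1,004.07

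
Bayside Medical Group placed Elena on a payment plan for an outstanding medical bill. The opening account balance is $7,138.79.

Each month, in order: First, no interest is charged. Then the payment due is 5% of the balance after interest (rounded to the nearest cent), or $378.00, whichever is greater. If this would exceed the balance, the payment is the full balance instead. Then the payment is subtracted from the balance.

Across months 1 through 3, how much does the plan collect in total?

$1,134.00

Month 1: opening $7,138.79; payment $378.00; balance $6,760.79
Month 2: opening $6,760.79; payment $378.00; balance $6,382.79
Month 3: opening $6,382.79; payment $378.00; balance $6,004.79
Total paid: $1,134.00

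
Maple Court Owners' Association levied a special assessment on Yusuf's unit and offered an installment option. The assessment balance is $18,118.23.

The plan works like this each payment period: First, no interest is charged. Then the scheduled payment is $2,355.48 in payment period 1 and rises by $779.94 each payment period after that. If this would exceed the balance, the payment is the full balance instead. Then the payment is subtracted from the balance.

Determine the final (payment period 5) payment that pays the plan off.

$4,016.67

# | Opening | Payment | End bal
1 | $18,118.23 | $2,355.48 | $15,762.75
2 | $15,762.75 | $3,135.42 | $12,627.33
3 | $12,627.33 | $3,915.36 | $8,711.97
4 | $8,711.97 | $4,695.30 | $4,016.67
5 | $4,016.67 | $4,016.67 | $0.00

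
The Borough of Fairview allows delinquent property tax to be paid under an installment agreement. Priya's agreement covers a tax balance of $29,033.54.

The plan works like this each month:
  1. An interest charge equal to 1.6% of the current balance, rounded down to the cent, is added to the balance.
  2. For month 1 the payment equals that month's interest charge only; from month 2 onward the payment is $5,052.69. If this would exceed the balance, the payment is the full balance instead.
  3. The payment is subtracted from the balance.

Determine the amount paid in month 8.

$385.73

Month 1: opening $29,033.54; interest $464.53 → $29,498.07; payment $464.53; balance $29,033.54
Month 2: opening $29,033.54; interest $464.53 → $29,498.07; payment $5,052.69; balance $24,445.38
Month 3: opening $24,445.38; interest $391.12 → $24,836.50; payment $5,052.69; balance $19,783.81
Month 4: opening $19,783.81; interest $316.54 → $20,100.35; payment $5,052.69; balance $15,047.66
Month 5: opening $15,047.66; interest $240.76 → $15,288.42; payment $5,052.69; balance $10,235.73
Month 6: opening $10,235.73; interest $163.77 → $10,399.50; payment $5,052.69; balance $5,346.81
Month 7: opening $5,346.81; interest $85.54 → $5,432.35; payment $5,052.69; balance $379.66
Month 8: opening $379.66; interest $6.07 → $385.73; payment $385.73; balance $0.00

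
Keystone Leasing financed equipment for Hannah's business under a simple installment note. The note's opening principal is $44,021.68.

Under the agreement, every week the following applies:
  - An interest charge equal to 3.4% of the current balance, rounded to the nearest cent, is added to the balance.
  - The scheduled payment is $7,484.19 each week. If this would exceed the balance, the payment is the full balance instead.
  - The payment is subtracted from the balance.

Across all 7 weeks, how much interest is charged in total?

Week 1: opening $44,021.68; interest $1,496.74 → $45,518.42; payment $7,484.19; balance $38,034.23
Week 2: opening $38,034.23; interest $1,293.16 → $39,327.39; payment $7,484.19; balance $31,843.20
Week 3: opening $31,843.20; interest $1,082.67 → $32,925.87; payment $7,484.19; balance $25,441.68
Week 4: opening $25,441.68; interest $865.02 → $26,306.70; payment $7,484.19; balance $18,822.51
Week 5: opening $18,822.51; interest $639.97 → $19,462.48; payment $7,484.19; balance $11,978.29
Week 6: opening $11,978.29; interest $407.26 → $12,385.55; payment $7,484.19; balance $4,901.36
Week 7: opening $4,901.36; interest $166.65 → $5,068.01; payment $5,068.01; balance $0.00
Total interest: $1,496.74 + $1,293.16 + $1,082.67 + $865.02 + $639.97 + $407.26 + $166.65 = $5,951.47

$5,951.47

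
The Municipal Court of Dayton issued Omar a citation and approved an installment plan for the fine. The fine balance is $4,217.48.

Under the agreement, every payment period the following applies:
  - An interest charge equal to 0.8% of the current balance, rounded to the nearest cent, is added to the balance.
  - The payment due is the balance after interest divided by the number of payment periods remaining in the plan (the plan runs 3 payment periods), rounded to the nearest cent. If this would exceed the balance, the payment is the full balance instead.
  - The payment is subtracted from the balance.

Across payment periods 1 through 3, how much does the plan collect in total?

Payment period 1: opening $4,217.48; interest $33.74 → $4,251.22; payment $1,417.07; balance $2,834.15
Payment period 2: opening $2,834.15; interest $22.67 → $2,856.82; payment $1,428.41; balance $1,428.41
Payment period 3: opening $1,428.41; interest $11.43 → $1,439.84; payment $1,439.84; balance $0.00
Total paid: $4,285.32

$4,285.32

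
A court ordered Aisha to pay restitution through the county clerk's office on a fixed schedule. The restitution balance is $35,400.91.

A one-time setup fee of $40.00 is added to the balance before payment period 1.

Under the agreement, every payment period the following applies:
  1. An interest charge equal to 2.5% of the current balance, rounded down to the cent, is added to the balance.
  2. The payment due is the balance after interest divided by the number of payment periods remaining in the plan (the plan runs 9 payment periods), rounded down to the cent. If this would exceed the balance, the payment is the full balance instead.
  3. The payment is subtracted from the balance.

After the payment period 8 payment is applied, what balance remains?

$4,797.92

Payment period 1: $35,440.91 +$886.02 interest = $36,326.93; pay $4,036.32 → $32,290.61
Payment period 2: $32,290.61 +$807.26 interest = $33,097.87; pay $4,137.23 → $28,960.64
Payment period 3: $28,960.64 +$724.01 interest = $29,684.65; pay $4,240.66 → $25,443.99
Payment period 4: $25,443.99 +$636.09 interest = $26,080.08; pay $4,346.68 → $21,733.40
Payment period 5: $21,733.40 +$543.33 interest = $22,276.73; pay $4,455.34 → $17,821.39
Payment period 6: $17,821.39 +$445.53 interest = $18,266.92; pay $4,566.73 → $13,700.19
Payment period 7: $13,700.19 +$342.50 interest = $14,042.69; pay $4,680.89 → $9,361.80
Payment period 8: $9,361.80 +$234.04 interest = $9,595.84; pay $4,797.92 → $4,797.92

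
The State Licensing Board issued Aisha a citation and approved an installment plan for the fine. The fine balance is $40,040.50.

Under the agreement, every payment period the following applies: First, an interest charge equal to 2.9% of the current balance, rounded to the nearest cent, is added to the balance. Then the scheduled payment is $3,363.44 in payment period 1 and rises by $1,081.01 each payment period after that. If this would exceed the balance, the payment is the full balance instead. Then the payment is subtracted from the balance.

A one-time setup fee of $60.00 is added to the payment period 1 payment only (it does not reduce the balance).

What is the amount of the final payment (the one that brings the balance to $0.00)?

Payment period 1: opening $40,040.50; interest $1,161.17 → $41,201.67; payment $3,363.44 (+ $60.00 fee); balance $37,838.23
Payment period 2: opening $37,838.23; interest $1,097.31 → $38,935.54; payment $4,444.45; balance $34,491.09
Payment period 3: opening $34,491.09; interest $1,000.24 → $35,491.33; payment $5,525.46; balance $29,965.87
Payment period 4: opening $29,965.87; interest $869.01 → $30,834.88; payment $6,606.47; balance $24,228.41
Payment period 5: opening $24,228.41; interest $702.62 → $24,931.03; payment $7,687.48; balance $17,243.55
Payment period 6: opening $17,243.55; interest $500.06 → $17,743.61; payment $8,768.49; balance $8,975.12
Payment period 7: opening $8,975.12; interest $260.28 → $9,235.40; payment $9,235.40; balance $0.00

$9,235.40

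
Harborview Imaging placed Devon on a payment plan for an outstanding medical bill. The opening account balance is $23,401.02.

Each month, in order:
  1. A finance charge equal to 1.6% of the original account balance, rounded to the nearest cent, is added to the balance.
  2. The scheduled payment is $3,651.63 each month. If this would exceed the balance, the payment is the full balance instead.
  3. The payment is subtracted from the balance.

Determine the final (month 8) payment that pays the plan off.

$834.97

Month 1: opening $23,401.02; interest $374.42 → $23,775.44; payment $3,651.63; balance $20,123.81
Month 2: opening $20,123.81; interest $374.42 → $20,498.23; payment $3,651.63; balance $16,846.60
Month 3: opening $16,846.60; interest $374.42 → $17,221.02; payment $3,651.63; balance $13,569.39
Month 4: opening $13,569.39; interest $374.42 → $13,943.81; payment $3,651.63; balance $10,292.18
Month 5: opening $10,292.18; interest $374.42 → $10,666.60; payment $3,651.63; balance $7,014.97
Month 6: opening $7,014.97; interest $374.42 → $7,389.39; payment $3,651.63; balance $3,737.76
Month 7: opening $3,737.76; interest $374.42 → $4,112.18; payment $3,651.63; balance $460.55
Month 8: opening $460.55; interest $374.42 → $834.97; payment $834.97; balance $0.00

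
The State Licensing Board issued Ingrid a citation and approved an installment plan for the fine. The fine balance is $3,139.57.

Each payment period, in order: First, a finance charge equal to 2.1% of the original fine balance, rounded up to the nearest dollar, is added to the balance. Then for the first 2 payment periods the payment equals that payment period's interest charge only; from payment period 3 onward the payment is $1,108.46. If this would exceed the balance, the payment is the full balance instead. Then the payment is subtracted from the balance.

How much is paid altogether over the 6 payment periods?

$3,535.57

Payment period 1: opening $3,139.57; interest $66.00 → $3,205.57; payment $66.00; balance $3,139.57
Payment period 2: opening $3,139.57; interest $66.00 → $3,205.57; payment $66.00; balance $3,139.57
Payment period 3: opening $3,139.57; interest $66.00 → $3,205.57; payment $1,108.46; balance $2,097.11
Payment period 4: opening $2,097.11; interest $66.00 → $2,163.11; payment $1,108.46; balance $1,054.65
Payment period 5: opening $1,054.65; interest $66.00 → $1,120.65; payment $1,108.46; balance $12.19
Payment period 6: opening $12.19; interest $66.00 → $78.19; payment $78.19; balance $0.00
Total paid: $3,535.57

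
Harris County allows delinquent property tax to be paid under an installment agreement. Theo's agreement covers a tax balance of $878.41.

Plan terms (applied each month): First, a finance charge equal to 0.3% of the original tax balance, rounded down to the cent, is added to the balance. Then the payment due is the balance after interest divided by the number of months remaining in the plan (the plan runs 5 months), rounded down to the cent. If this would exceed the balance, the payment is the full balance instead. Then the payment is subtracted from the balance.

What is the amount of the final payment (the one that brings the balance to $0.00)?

$181.70

Month 1: $878.41 +$2.63 interest = $881.04; pay $176.20 → $704.84
Month 2: $704.84 +$2.63 interest = $707.47; pay $176.86 → $530.61
Month 3: $530.61 +$2.63 interest = $533.24; pay $177.74 → $355.50
Month 4: $355.50 +$2.63 interest = $358.13; pay $179.06 → $179.07
Month 5: $179.07 +$2.63 interest = $181.70; pay $181.70 → $0.00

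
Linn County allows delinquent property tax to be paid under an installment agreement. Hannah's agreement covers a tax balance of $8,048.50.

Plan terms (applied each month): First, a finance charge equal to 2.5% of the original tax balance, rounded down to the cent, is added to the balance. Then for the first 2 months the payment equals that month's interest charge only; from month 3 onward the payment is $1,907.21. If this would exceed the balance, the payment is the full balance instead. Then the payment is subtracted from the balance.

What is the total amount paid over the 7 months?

$9,456.97

Month 1: $8,048.50 +$201.21 interest = $8,249.71; pay $201.21 → $8,048.50
Month 2: $8,048.50 +$201.21 interest = $8,249.71; pay $201.21 → $8,048.50
Month 3: $8,048.50 +$201.21 interest = $8,249.71; pay $1,907.21 → $6,342.50
Month 4: $6,342.50 +$201.21 interest = $6,543.71; pay $1,907.21 → $4,636.50
Month 5: $4,636.50 +$201.21 interest = $4,837.71; pay $1,907.21 → $2,930.50
Month 6: $2,930.50 +$201.21 interest = $3,131.71; pay $1,907.21 → $1,224.50
Month 7: $1,224.50 +$201.21 interest = $1,425.71; pay $1,425.71 → $0.00
Total paid: $9,456.97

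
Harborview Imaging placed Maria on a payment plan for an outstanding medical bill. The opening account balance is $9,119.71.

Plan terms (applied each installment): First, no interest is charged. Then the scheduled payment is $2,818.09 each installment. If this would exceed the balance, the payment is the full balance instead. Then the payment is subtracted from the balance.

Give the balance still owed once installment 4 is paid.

# | Opening | Payment | End bal
1 | $9,119.71 | $2,818.09 | $6,301.62
2 | $6,301.62 | $2,818.09 | $3,483.53
3 | $3,483.53 | $2,818.09 | $665.44
4 | $665.44 | $665.44 | $0.00

$0.00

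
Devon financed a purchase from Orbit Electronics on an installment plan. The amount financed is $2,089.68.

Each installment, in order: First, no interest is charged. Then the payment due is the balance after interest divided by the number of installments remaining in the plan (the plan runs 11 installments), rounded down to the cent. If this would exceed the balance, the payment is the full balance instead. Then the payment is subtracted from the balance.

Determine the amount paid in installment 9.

Installment 1: $2,089.68 − $189.97 → $1,899.71
Installment 2: $1,899.71 − $189.97 → $1,709.74
Installment 3: $1,709.74 − $189.97 → $1,519.77
Installment 4: $1,519.77 − $189.97 → $1,329.80
Installment 5: $1,329.80 − $189.97 → $1,139.83
Installment 6: $1,139.83 − $189.97 → $949.86
Installment 7: $949.86 − $189.97 → $759.89
Installment 8: $759.89 − $189.97 → $569.92
Installment 9: $569.92 − $189.97 → $379.95

$189.97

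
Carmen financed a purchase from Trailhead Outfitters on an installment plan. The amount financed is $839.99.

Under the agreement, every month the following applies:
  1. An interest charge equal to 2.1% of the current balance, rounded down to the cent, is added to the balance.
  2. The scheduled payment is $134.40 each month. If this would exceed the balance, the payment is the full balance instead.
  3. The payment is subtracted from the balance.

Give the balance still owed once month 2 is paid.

# | Opening | Interest | Payment | End bal
1 | $839.99 | $17.63 | $134.40 | $723.22
2 | $723.22 | $15.18 | $134.40 | $604.00

$604.00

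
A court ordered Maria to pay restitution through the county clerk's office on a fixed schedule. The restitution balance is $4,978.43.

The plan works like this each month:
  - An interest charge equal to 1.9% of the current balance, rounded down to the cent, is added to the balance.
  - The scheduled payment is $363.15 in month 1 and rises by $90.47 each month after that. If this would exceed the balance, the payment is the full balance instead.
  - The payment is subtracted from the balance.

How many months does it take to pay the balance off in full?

Month 1: $4,978.43 +$94.59 interest = $5,073.02; pay $363.15 → $4,709.87
Month 2: $4,709.87 +$89.48 interest = $4,799.35; pay $453.62 → $4,345.73
Month 3: $4,345.73 +$82.56 interest = $4,428.29; pay $544.09 → $3,884.20
Month 4: $3,884.20 +$73.79 interest = $3,957.99; pay $634.56 → $3,323.43
Month 5: $3,323.43 +$63.14 interest = $3,386.57; pay $725.03 → $2,661.54
Month 6: $2,661.54 +$50.56 interest = $2,712.10; pay $815.50 → $1,896.60
Month 7: $1,896.60 +$36.03 interest = $1,932.63; pay $905.97 → $1,026.66
Month 8: $1,026.66 +$19.50 interest = $1,046.16; pay $996.44 → $49.72
Month 9: $49.72 +$0.94 interest = $50.66; pay $50.66 → $0.00
Balance reaches $0.00 in month 9.

9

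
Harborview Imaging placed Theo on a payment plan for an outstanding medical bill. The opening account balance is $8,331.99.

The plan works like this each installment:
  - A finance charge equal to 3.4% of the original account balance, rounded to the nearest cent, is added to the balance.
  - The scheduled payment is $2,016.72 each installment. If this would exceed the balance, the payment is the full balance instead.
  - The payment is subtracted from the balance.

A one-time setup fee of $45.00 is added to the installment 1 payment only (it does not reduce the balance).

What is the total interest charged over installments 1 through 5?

Installment 1: opening $8,331.99; interest $283.29 → $8,615.28; payment $2,016.72 (+ $45.00 fee); balance $6,598.56
Installment 2: opening $6,598.56; interest $283.29 → $6,881.85; payment $2,016.72; balance $4,865.13
Installment 3: opening $4,865.13; interest $283.29 → $5,148.42; payment $2,016.72; balance $3,131.70
Installment 4: opening $3,131.70; interest $283.29 → $3,414.99; payment $2,016.72; balance $1,398.27
Installment 5: opening $1,398.27; interest $283.29 → $1,681.56; payment $1,681.56; balance $0.00
Total interest: $283.29 + $283.29 + $283.29 + $283.29 + $283.29 = $1,416.45

$1,416.45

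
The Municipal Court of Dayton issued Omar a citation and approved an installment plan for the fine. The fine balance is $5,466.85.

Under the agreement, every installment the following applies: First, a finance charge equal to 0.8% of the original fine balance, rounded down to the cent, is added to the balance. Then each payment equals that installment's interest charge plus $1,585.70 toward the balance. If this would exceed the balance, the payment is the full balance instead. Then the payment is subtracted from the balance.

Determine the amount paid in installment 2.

Installment 1: $5,466.85 +$43.73 interest = $5,510.58; pay $1,629.43 → $3,881.15
Installment 2: $3,881.15 +$43.73 interest = $3,924.88; pay $1,629.43 → $2,295.45

$1,629.43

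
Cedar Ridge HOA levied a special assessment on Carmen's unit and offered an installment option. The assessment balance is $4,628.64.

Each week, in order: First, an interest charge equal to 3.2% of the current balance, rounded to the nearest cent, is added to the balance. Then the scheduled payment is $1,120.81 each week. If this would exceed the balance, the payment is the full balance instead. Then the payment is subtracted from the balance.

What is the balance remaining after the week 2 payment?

Week 1: $4,628.64 +$148.12 interest = $4,776.76; pay $1,120.81 → $3,655.95
Week 2: $3,655.95 +$116.99 interest = $3,772.94; pay $1,120.81 → $2,652.13

$2,652.13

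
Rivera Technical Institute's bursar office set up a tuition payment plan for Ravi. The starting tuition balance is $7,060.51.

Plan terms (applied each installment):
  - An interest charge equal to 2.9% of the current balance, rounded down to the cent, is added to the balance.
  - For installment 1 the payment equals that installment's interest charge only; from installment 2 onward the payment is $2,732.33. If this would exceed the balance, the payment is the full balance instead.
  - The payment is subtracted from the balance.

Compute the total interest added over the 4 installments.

Installment 1: $7,060.51 +$204.75 interest = $7,265.26; pay $204.75 → $7,060.51
Installment 2: $7,060.51 +$204.75 interest = $7,265.26; pay $2,732.33 → $4,532.93
Installment 3: $4,532.93 +$131.45 interest = $4,664.38; pay $2,732.33 → $1,932.05
Installment 4: $1,932.05 +$56.02 interest = $1,988.07; pay $1,988.07 → $0.00
Total interest: $204.75 + $204.75 + $131.45 + $56.02 = $596.97

$596.97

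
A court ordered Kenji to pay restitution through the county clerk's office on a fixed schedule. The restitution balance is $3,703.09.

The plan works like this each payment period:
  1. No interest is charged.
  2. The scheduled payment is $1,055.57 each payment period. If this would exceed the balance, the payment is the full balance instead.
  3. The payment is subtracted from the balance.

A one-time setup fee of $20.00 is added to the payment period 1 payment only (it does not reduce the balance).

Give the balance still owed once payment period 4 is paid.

Payment period 1: opening $3,703.09; payment $1,055.57 (+ $20.00 fee); balance $2,647.52
Payment period 2: opening $2,647.52; payment $1,055.57; balance $1,591.95
Payment period 3: opening $1,591.95; payment $1,055.57; balance $536.38
Payment period 4: opening $536.38; payment $536.38; balance $0.00

$0.00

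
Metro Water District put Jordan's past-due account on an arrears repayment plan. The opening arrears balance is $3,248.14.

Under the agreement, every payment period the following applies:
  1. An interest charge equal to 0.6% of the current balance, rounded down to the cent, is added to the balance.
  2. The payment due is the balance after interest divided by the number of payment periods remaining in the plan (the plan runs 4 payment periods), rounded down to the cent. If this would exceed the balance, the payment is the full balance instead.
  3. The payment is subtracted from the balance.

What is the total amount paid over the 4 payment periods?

Payment period 1: opening $3,248.14; interest $19.48 → $3,267.62; payment $816.90; balance $2,450.72
Payment period 2: opening $2,450.72; interest $14.70 → $2,465.42; payment $821.80; balance $1,643.62
Payment period 3: opening $1,643.62; interest $9.86 → $1,653.48; payment $826.74; balance $826.74
Payment period 4: opening $826.74; interest $4.96 → $831.70; payment $831.70; balance $0.00
Total paid: $3,297.14

$3,297.14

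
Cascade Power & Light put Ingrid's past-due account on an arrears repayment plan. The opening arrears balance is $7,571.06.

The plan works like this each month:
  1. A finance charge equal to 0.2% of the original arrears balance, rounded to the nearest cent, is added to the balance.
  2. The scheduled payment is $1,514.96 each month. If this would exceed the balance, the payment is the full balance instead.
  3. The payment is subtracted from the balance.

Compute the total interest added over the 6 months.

# | Opening | Interest | Payment | End bal
1 | $7,571.06 | $15.14 | $1,514.96 | $6,071.24
2 | $6,071.24 | $15.14 | $1,514.96 | $4,571.42
3 | $4,571.42 | $15.14 | $1,514.96 | $3,071.60
4 | $3,071.60 | $15.14 | $1,514.96 | $1,571.78
5 | $1,571.78 | $15.14 | $1,514.96 | $71.96
6 | $71.96 | $15.14 | $87.10 | $0.00
Total interest: $15.14 + $15.14 + $15.14 + $15.14 + $15.14 + $15.14 = $90.84

$90.84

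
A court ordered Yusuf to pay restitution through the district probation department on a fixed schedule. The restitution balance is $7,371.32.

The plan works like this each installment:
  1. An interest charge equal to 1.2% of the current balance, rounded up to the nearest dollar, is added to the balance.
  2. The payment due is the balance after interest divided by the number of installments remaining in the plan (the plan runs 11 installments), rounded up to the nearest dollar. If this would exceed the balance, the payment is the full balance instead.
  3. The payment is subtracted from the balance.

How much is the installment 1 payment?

$679.00

Installment 1: $7,371.32 +$89.00 interest = $7,460.32; pay $679.00 → $6,781.32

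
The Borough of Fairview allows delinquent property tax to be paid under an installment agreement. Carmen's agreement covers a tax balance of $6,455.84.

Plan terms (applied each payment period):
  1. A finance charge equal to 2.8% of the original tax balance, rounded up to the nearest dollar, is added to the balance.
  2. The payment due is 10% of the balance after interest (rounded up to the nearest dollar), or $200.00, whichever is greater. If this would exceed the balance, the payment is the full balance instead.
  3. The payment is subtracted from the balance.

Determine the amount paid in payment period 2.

$616.00

Payment period 1: $6,455.84 +$181.00 interest = $6,636.84; pay $664.00 → $5,972.84
Payment period 2: $5,972.84 +$181.00 interest = $6,153.84; pay $616.00 → $5,537.84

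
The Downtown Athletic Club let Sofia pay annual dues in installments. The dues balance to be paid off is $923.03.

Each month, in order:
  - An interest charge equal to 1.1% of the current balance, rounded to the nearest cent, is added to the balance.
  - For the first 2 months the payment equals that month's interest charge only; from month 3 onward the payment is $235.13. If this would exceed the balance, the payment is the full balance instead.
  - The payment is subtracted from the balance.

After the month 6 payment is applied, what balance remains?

Month 1: opening $923.03; interest $10.15 → $933.18; payment $10.15; balance $923.03
Month 2: opening $923.03; interest $10.15 → $933.18; payment $10.15; balance $923.03
Month 3: opening $923.03; interest $10.15 → $933.18; payment $235.13; balance $698.05
Month 4: opening $698.05; interest $7.68 → $705.73; payment $235.13; balance $470.60
Month 5: opening $470.60; interest $5.18 → $475.78; payment $235.13; balance $240.65
Month 6: opening $240.65; interest $2.65 → $243.30; payment $235.13; balance $8.17

$8.17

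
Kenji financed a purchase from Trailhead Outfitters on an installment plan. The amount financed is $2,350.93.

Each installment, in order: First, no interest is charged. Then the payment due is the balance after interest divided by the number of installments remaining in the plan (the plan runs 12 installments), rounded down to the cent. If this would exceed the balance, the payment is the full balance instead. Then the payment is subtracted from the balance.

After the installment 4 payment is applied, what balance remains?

$1,567.29

Installment 1: opening $2,350.93; payment $195.91; balance $2,155.02
Installment 2: opening $2,155.02; payment $195.91; balance $1,959.11
Installment 3: opening $1,959.11; payment $195.91; balance $1,763.20
Installment 4: opening $1,763.20; payment $195.91; balance $1,567.29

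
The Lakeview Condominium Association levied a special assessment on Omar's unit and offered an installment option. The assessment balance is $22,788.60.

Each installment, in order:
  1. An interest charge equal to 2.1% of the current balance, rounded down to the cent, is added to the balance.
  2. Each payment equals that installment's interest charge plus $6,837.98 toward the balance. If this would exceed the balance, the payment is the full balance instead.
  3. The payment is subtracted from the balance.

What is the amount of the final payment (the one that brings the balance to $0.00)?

# | Opening | Interest | Payment | End bal
1 | $22,788.60 | $478.56 | $7,316.54 | $15,950.62
2 | $15,950.62 | $334.96 | $7,172.94 | $9,112.64
3 | $9,112.64 | $191.36 | $7,029.34 | $2,274.66
4 | $2,274.66 | $47.76 | $2,322.42 | $0.00

$2,322.42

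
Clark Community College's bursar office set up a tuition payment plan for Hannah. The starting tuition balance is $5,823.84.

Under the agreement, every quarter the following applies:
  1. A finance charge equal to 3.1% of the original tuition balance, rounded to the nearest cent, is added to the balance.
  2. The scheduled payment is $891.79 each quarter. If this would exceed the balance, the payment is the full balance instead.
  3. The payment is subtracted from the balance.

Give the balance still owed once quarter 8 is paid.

Quarter 1: opening $5,823.84; interest $180.54 → $6,004.38; payment $891.79; balance $5,112.59
Quarter 2: opening $5,112.59; interest $180.54 → $5,293.13; payment $891.79; balance $4,401.34
Quarter 3: opening $4,401.34; interest $180.54 → $4,581.88; payment $891.79; balance $3,690.09
Quarter 4: opening $3,690.09; interest $180.54 → $3,870.63; payment $891.79; balance $2,978.84
Quarter 5: opening $2,978.84; interest $180.54 → $3,159.38; payment $891.79; balance $2,267.59
Quarter 6: opening $2,267.59; interest $180.54 → $2,448.13; payment $891.79; balance $1,556.34
Quarter 7: opening $1,556.34; interest $180.54 → $1,736.88; payment $891.79; balance $845.09
Quarter 8: opening $845.09; interest $180.54 → $1,025.63; payment $891.79; balance $133.84

$133.84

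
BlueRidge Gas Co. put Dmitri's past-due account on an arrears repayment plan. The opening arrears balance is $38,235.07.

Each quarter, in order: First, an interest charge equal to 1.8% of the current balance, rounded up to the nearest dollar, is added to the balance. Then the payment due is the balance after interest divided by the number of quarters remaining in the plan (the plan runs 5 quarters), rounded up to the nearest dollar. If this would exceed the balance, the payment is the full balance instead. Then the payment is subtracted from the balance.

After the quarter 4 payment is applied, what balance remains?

$8,212.07

# | Opening | Interest | Payment | End bal
1 | $38,235.07 | $689.00 | $7,785.00 | $31,139.07
2 | $31,139.07 | $561.00 | $7,926.00 | $23,774.07
3 | $23,774.07 | $428.00 | $8,068.00 | $16,134.07
4 | $16,134.07 | $291.00 | $8,213.00 | $8,212.07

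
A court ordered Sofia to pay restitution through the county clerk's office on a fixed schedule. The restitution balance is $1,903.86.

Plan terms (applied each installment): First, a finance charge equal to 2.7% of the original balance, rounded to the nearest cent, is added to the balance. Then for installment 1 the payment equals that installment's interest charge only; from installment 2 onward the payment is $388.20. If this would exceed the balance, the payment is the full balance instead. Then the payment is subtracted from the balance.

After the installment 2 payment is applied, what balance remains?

$1,567.06

Installment 1: $1,903.86 +$51.40 interest = $1,955.26; pay $51.40 → $1,903.86
Installment 2: $1,903.86 +$51.40 interest = $1,955.26; pay $388.20 → $1,567.06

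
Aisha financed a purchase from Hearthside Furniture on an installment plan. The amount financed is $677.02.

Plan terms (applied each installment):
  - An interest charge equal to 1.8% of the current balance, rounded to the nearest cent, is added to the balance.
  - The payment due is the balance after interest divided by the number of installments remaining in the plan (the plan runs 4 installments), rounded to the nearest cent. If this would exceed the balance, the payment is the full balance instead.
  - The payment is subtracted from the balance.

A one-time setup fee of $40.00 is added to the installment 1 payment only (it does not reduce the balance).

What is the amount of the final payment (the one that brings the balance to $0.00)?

$181.77

Installment 1: opening $677.02; interest $12.19 → $689.21; payment $172.30 (+ $40.00 fee); balance $516.91
Installment 2: opening $516.91; interest $9.30 → $526.21; payment $175.40; balance $350.81
Installment 3: opening $350.81; interest $6.31 → $357.12; payment $178.56; balance $178.56
Installment 4: opening $178.56; interest $3.21 → $181.77; payment $181.77; balance $0.00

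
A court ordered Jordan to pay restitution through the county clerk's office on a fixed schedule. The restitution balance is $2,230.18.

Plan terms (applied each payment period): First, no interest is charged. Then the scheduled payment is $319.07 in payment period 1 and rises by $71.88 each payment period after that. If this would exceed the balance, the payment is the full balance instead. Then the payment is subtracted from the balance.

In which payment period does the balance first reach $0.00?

5

# | Opening | Payment | End bal
1 | $2,230.18 | $319.07 | $1,911.11
2 | $1,911.11 | $390.95 | $1,520.16
3 | $1,520.16 | $462.83 | $1,057.33
4 | $1,057.33 | $534.71 | $522.62
5 | $522.62 | $522.62 | $0.00
Balance reaches $0.00 in payment period 5.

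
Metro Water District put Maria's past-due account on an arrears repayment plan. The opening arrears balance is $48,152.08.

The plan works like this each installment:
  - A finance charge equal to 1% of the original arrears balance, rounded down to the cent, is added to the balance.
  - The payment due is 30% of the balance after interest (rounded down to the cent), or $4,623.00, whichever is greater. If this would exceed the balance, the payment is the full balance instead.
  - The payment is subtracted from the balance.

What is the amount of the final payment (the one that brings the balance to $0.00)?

Installment 1: $48,152.08 +$481.52 interest = $48,633.60; pay $14,590.08 → $34,043.52
Installment 2: $34,043.52 +$481.52 interest = $34,525.04; pay $10,357.51 → $24,167.53
Installment 3: $24,167.53 +$481.52 interest = $24,649.05; pay $7,394.71 → $17,254.34
Installment 4: $17,254.34 +$481.52 interest = $17,735.86; pay $5,320.75 → $12,415.11
Installment 5: $12,415.11 +$481.52 interest = $12,896.63; pay $4,623.00 → $8,273.63
Installment 6: $8,273.63 +$481.52 interest = $8,755.15; pay $4,623.00 → $4,132.15
Installment 7: $4,132.15 +$481.52 interest = $4,613.67; pay $4,613.67 → $0.00

$4,613.67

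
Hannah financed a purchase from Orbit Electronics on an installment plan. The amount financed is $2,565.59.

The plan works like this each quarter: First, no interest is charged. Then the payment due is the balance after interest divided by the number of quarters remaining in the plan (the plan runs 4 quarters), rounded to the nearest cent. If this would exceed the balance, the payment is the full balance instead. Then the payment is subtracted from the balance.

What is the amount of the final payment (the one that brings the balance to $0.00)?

Quarter 1: opening $2,565.59; payment $641.40; balance $1,924.19
Quarter 2: opening $1,924.19; payment $641.40; balance $1,282.79
Quarter 3: opening $1,282.79; payment $641.40; balance $641.39
Quarter 4: opening $641.39; payment $641.39; balance $0.00

$641.39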